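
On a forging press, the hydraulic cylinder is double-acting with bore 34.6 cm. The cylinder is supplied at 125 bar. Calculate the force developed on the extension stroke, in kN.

F ≈ 1180 kN

Cap-side area A_cap = π/4 × (34.6 cm)² = 940.2 cm^2
F = P × A_cap = 125 bar × A_cap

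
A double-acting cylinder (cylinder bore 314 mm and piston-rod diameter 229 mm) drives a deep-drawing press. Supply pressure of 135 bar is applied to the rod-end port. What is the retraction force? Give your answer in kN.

Rod-side annular area A_ann = π/4 × (314² − 229²) = 36250 mm^2
On retraction the pressure acts on the annular area (bore minus rod).
F = P × A_ann

F ≈ 489 kN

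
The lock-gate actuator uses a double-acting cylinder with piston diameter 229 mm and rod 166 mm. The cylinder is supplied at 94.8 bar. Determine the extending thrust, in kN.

Cap-side area A_cap = π/4 × (229 mm)² = 41190 mm^2
F = P × A_cap = 94.8 bar × A_cap

F ≈ 390 kN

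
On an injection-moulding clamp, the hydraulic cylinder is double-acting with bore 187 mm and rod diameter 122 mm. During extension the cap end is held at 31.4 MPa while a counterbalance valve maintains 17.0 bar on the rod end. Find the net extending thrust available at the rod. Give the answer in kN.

F ≈ 836 kN

Cap-side area A_cap = π/4 × (187 mm)² = 27460 mm^2
Rod-side annular area A_ann = π/4 × (187² − 122²) = 15770 mm^2
Net thrust = P_cap·A_cap − P_rod·A_ann = 862.4 kN − 26.82 kN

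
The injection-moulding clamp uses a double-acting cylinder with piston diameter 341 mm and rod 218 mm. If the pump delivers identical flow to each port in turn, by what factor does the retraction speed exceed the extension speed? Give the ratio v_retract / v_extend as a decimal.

Cap-side area A_cap = π/4 × (341 mm)² = 91330 mm^2
Rod-side annular area A_ann = π/4 × (341² − 218²) = 54000 mm^2
For equal Q, v ∝ 1/A, so v_ret/v_ext = A_cap/A_ann.

v_ret/v_ext ≈ 1.69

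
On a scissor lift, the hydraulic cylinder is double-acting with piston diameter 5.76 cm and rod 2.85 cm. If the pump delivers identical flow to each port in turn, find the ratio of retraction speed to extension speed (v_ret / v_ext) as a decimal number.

v_ret/v_ext ≈ 1.32

Cap-side area A_cap = π/4 × (5.76 cm)² = 26.06 cm^2
Rod-side annular area A_ann = π/4 × (5.76² − 2.85²) = 19.68 cm^2
For equal Q, v ∝ 1/A, so v_ret/v_ext = A_cap/A_ann.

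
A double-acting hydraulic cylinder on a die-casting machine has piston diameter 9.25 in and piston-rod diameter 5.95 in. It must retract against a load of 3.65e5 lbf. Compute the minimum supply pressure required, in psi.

P ≈ 9270 psi

Rod-side annular area A_ann = π/4 × (9.25² − 5.95²) = 39.40 in^2
Retraction: pressure acts on the annular area.
P = F / A = 3.65e5 lbf / A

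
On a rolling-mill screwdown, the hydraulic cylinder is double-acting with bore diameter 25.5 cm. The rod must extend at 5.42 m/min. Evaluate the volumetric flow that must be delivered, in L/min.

Cap-side area A_cap = π/4 × (25.5 cm)² = 510.7 cm^2
Q = A × v

Q ≈ 277 L/min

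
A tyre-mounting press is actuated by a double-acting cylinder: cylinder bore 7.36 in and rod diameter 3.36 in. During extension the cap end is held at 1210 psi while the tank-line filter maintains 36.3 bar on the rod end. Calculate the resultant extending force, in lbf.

Cap-side area A_cap = π/4 × (7.36 in)² = 42.54 in^2
Rod-side annular area A_ann = π/4 × (7.36² − 3.36²) = 33.68 in^2
Net thrust = P_cap·A_cap − P_rod·A_ann = 51480 lbf − 17730 lbf

F ≈ 33700 lbf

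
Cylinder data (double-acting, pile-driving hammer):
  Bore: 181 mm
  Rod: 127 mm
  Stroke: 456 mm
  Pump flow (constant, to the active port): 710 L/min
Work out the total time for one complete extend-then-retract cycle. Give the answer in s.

Cap-side area A_cap = π/4 × (181 mm)² = 25730 mm^2
Rod-side annular area A_ann = π/4 × (181² − 127²) = 13060 mm^2
t_ext = A_cap·L/Q = 0.9915 s
t_ret = A_ann·L/Q = 0.5034 s
t_cycle = t_ext + t_ret

t ≈ 1.49 s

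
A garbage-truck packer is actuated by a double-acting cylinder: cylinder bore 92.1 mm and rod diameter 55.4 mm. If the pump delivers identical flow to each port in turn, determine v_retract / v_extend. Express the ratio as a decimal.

Cap-side area A_cap = π/4 × (92.1 mm)² = 6662 mm^2
Rod-side annular area A_ann = π/4 × (92.1² − 55.4²) = 4252 mm^2
For equal Q, v ∝ 1/A, so v_ret/v_ext = A_cap/A_ann.

v_ret/v_ext ≈ 1.57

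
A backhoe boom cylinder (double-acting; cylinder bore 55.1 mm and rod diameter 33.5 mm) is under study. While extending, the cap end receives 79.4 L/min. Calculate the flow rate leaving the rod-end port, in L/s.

Cap-side area A_cap = π/4 × (55.1 mm)² = 2384 mm^2
Rod-side annular area A_ann = π/4 × (55.1² − 33.5²) = 1503 mm^2
Piston speed v = Q_in/A_cap; rod-end outflow Q_out = v × A_ann = Q_in × A_ann/A_cap.

Q_out ≈ 0.834 L/s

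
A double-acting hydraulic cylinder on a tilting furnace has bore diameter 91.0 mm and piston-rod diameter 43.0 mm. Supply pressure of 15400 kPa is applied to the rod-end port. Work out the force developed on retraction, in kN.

F ≈ 77.8 kN

Rod-side annular area A_ann = π/4 × (91.0² − 43.0²) = 5052 mm^2
On retraction the pressure acts on the annular area (bore minus rod).
F = P × A_ann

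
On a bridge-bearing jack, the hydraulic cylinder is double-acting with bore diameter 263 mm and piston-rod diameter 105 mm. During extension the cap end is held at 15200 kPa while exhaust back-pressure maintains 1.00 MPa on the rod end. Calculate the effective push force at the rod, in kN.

Cap-side area A_cap = π/4 × (263 mm)² = 54330 mm^2
Rod-side annular area A_ann = π/4 × (263² − 105²) = 45670 mm^2
Net thrust = P_cap·A_cap − P_rod·A_ann = 825.7 kN − 45.67 kN

F ≈ 780 kN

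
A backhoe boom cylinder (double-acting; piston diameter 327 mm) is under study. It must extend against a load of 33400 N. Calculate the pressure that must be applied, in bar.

Cap-side area A_cap = π/4 × (327 mm)² = 83980 mm^2
P = F / A = 33400 N / A

P ≈ 3.98 bar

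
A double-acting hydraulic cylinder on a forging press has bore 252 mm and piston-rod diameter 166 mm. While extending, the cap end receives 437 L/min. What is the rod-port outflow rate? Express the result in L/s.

Cap-side area A_cap = π/4 × (252 mm)² = 49880 mm^2
Rod-side annular area A_ann = π/4 × (252² − 166²) = 28230 mm^2
Piston speed v = Q_in/A_cap; rod-end outflow Q_out = v × A_ann = Q_in × A_ann/A_cap.

Q_out ≈ 4.12 L/s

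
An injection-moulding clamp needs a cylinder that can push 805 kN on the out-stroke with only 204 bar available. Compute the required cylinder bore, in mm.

D ≈ 224 mm

Extension force acts on the full piston face: F = P × (π/4)D².
D = √(4F / (πP)) = √(4 × 805 kN / (π × 204 bar))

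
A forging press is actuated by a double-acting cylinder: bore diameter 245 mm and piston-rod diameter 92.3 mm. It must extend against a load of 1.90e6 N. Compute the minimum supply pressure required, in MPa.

P ≈ 40.3 MPa

Cap-side area A_cap = π/4 × (245 mm)² = 47140 mm^2
P = F / A = 1.90e6 N / A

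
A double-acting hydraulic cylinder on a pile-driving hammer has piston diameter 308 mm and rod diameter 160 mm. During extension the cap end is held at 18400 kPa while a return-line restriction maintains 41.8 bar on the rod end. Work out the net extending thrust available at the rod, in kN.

Cap-side area A_cap = π/4 × (308 mm)² = 74510 mm^2
Rod-side annular area A_ann = π/4 × (308² − 160²) = 54400 mm^2
Net thrust = P_cap·A_cap − P_rod·A_ann = 1371 kN − 227.4 kN

F ≈ 1140 kN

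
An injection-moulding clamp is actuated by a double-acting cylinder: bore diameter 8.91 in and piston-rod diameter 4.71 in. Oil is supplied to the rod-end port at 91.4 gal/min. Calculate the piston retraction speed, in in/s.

v ≈ 7.83 in/s

Rod-side annular area A_ann = π/4 × (8.91² − 4.71²) = 44.93 in^2
Flow into the rod-end port fills the annular volume.
v = Q / A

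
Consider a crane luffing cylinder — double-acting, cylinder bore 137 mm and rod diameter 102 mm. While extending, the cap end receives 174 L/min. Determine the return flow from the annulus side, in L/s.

Cap-side area A_cap = π/4 × (137 mm)² = 14740 mm^2
Rod-side annular area A_ann = π/4 × (137² − 102²) = 6570 mm^2
Piston speed v = Q_in/A_cap; rod-end outflow Q_out = v × A_ann = Q_in × A_ann/A_cap.

Q_out ≈ 1.29 L/s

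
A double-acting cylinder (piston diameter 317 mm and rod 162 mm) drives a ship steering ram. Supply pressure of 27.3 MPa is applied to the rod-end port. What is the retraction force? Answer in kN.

Rod-side annular area A_ann = π/4 × (317² − 162²) = 58310 mm^2
On retraction the pressure acts on the annular area (bore minus rod).
F = P × A_ann

F ≈ 1590 kN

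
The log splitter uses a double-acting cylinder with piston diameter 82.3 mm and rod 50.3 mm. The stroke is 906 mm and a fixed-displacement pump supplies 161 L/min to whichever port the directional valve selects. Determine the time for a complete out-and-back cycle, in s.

t ≈ 2.92 s

Cap-side area A_cap = π/4 × (82.3 mm)² = 5320 mm^2
Rod-side annular area A_ann = π/4 × (82.3² − 50.3²) = 3333 mm^2
t_ext = A_cap·L/Q = 1.796 s
t_ret = A_ann·L/Q = 1.125 s
t_cycle = t_ext + t_ret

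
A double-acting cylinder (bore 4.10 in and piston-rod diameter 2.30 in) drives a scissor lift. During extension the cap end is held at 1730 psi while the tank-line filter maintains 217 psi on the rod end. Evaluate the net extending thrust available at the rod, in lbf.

F ≈ 20900 lbf

Cap-side area A_cap = π/4 × (4.10 in)² = 13.20 in^2
Rod-side annular area A_ann = π/4 × (4.10² − 2.30²) = 9.048 in^2
Net thrust = P_cap·A_cap − P_rod·A_ann = 22840 lbf − 1963 lbf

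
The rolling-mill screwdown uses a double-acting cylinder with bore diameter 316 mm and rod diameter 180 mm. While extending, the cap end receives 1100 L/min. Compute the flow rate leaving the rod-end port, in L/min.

Cap-side area A_cap = π/4 × (316 mm)² = 78430 mm^2
Rod-side annular area A_ann = π/4 × (316² − 180²) = 52980 mm^2
Piston speed v = Q_in/A_cap; rod-end outflow Q_out = v × A_ann = Q_in × A_ann/A_cap.

Q_out ≈ 743 L/min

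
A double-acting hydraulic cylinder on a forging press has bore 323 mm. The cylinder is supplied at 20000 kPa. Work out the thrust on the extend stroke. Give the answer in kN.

Cap-side area A_cap = π/4 × (323 mm)² = 81940 mm^2
F = P × A_cap = 20000 kPa × A_cap

F ≈ 1640 kN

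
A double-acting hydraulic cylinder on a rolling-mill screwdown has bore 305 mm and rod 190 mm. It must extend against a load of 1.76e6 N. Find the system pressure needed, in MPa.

Cap-side area A_cap = π/4 × (305 mm)² = 73060 mm^2
P = F / A = 1.76e6 N / A

P ≈ 24.1 MPa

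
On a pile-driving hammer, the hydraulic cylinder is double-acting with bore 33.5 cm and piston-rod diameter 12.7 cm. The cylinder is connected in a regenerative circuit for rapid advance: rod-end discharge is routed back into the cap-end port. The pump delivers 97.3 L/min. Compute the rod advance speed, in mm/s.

In regeneration the rod-end outflow joins the pump flow into the cap end, so the net volume the pump must supply per unit advance equals the rod cross-section area.
Rod cross-section A_rod = π/4 × (12.7 cm)² = 126.7 cm^2
v = Q_pump / A_rod

v ≈ 128 mm/s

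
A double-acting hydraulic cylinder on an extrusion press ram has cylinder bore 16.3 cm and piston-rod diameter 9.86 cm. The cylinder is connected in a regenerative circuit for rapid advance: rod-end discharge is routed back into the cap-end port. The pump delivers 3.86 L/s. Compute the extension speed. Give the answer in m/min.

In regeneration the rod-end outflow joins the pump flow into the cap end, so the net volume the pump must supply per unit advance equals the rod cross-section area.
Rod cross-section A_rod = π/4 × (9.86 cm)² = 76.36 cm^2
v = Q_pump / A_rod

v ≈ 30.3 m/min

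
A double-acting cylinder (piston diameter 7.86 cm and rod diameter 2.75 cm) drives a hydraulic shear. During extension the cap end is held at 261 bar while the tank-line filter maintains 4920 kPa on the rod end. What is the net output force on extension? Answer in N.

Cap-side area A_cap = π/4 × (7.86 cm)² = 48.52 cm^2
Rod-side annular area A_ann = π/4 × (7.86² − 2.75²) = 42.58 cm^2
Net thrust = P_cap·A_cap − P_rod·A_ann = 1.266e5 N − 20950 N

F ≈ 1.06e5 N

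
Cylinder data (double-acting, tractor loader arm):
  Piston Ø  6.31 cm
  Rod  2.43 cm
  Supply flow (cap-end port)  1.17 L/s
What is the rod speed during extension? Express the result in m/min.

Cap-side area A_cap = π/4 × (6.31 cm)² = 31.27 cm^2
v = Q / A

v ≈ 22.4 m/min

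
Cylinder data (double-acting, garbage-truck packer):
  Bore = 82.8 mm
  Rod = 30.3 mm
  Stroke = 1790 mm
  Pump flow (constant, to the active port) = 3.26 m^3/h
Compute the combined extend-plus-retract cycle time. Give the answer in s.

t ≈ 19.9 s

Cap-side area A_cap = π/4 × (82.8 mm)² = 5385 mm^2
Rod-side annular area A_ann = π/4 × (82.8² − 30.3²) = 4663 mm^2
t_ext = A_cap·L/Q = 10.64 s
t_ret = A_ann·L/Q = 9.218 s
t_cycle = t_ext + t_ret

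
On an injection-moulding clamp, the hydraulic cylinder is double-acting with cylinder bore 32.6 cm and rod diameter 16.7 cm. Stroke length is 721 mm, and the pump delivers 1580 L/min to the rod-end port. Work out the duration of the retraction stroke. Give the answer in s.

Rod-side annular area A_ann = π/4 × (32.6² − 16.7²) = 615.7 cm^2
Swept volume V = A × L; t = V / Q = A·L / Q

t ≈ 1.69 s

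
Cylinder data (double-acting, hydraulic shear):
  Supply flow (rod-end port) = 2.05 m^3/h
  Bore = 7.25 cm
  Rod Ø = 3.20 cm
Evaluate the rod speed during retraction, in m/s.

Rod-side annular area A_ann = π/4 × (7.25² − 3.20²) = 33.24 cm^2
Flow into the rod-end port fills the annular volume.
v = Q / A

v ≈ 0.171 m/s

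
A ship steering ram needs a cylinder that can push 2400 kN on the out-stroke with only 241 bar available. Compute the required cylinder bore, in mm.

D ≈ 356 mm

Extension force acts on the full piston face: F = P × (π/4)D².
D = √(4F / (πP)) = √(4 × 2400 kN / (π × 241 bar))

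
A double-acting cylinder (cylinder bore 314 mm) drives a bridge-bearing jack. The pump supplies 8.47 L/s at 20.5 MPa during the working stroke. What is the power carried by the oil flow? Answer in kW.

Hydraulic power = P × Q

W ≈ 174 kW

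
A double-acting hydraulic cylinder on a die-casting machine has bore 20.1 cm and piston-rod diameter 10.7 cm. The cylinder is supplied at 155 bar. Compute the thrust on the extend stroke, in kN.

F ≈ 492 kN

Cap-side area A_cap = π/4 × (20.1 cm)² = 317.3 cm^2
F = P × A_cap = 155 bar × A_cap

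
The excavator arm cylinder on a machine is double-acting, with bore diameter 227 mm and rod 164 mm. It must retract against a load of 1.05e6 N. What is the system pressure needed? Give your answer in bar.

P ≈ 543 bar

Rod-side annular area A_ann = π/4 × (227² − 164²) = 19350 mm^2
Retraction: pressure acts on the annular area.
P = F / A = 1.05e6 N / A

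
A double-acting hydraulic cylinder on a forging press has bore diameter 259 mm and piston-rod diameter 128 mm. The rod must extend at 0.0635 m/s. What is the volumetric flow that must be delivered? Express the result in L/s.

Q ≈ 3.35 L/s

Cap-side area A_cap = π/4 × (259 mm)² = 52690 mm^2
Q = A × v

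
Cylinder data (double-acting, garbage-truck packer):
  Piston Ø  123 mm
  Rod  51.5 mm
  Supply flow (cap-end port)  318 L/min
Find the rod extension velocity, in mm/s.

v ≈ 446 mm/s

Cap-side area A_cap = π/4 × (123 mm)² = 11880 mm^2
v = Q / A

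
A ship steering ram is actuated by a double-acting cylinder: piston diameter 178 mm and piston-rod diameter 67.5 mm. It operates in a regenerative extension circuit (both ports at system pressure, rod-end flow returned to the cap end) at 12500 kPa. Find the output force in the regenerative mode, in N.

F ≈ 44700 N

With equal pressure on both faces, forces on the annular region cancel; the net push is pressure × rod cross-section.
Rod cross-section A_rod = π/4 × (67.5 mm)² = 3578 mm^2
F = P × A_rod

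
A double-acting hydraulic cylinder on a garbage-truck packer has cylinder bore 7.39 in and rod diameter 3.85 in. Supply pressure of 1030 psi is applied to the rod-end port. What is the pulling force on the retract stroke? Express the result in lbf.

F ≈ 32200 lbf

Rod-side annular area A_ann = π/4 × (7.39² − 3.85²) = 31.25 in^2
On retraction the pressure acts on the annular area (bore minus rod).
F = P × A_ann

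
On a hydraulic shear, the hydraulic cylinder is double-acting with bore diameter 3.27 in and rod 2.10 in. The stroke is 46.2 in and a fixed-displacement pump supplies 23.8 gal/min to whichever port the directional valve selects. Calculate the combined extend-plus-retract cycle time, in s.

t ≈ 6.72 s

Cap-side area A_cap = π/4 × (3.27 in)² = 8.398 in^2
Rod-side annular area A_ann = π/4 × (3.27² − 2.10²) = 4.935 in^2
t_ext = A_cap·L/Q = 4.234 s
t_ret = A_ann·L/Q = 2.488 s
t_cycle = t_ext + t_ret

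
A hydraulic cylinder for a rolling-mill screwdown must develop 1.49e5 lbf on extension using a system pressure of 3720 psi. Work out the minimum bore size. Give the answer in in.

Extension force acts on the full piston face: F = P × (π/4)D².
D = √(4F / (πP)) = √(4 × 1.49e5 lbf / (π × 3720 psi))

D ≈ 7.14 in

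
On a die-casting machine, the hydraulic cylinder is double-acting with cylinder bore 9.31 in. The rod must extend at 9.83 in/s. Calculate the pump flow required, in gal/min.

Cap-side area A_cap = π/4 × (9.31 in)² = 68.08 in^2
Q = A × v

Q ≈ 174 gal/min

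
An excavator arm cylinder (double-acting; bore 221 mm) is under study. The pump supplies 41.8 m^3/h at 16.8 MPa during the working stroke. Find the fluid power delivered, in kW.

Hydraulic power = P × Q

W ≈ 195 kW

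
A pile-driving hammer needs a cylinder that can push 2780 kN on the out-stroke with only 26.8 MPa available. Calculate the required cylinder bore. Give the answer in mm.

Extension force acts on the full piston face: F = P × (π/4)D².
D = √(4F / (πP)) = √(4 × 2780 kN / (π × 26.8 MPa))

D ≈ 363 mm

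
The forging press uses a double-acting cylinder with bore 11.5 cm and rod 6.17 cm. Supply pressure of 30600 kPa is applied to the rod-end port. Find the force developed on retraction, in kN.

F ≈ 226 kN

Rod-side annular area A_ann = π/4 × (11.5² − 6.17²) = 73.97 cm^2
On retraction the pressure acts on the annular area (bore minus rod).
F = P × A_ann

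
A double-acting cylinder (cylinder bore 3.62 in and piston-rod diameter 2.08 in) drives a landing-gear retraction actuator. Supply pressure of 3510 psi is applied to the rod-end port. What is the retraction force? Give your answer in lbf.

F ≈ 24200 lbf

Rod-side annular area A_ann = π/4 × (3.62² − 2.08²) = 6.894 in^2
On retraction the pressure acts on the annular area (bore minus rod).
F = P × A_ann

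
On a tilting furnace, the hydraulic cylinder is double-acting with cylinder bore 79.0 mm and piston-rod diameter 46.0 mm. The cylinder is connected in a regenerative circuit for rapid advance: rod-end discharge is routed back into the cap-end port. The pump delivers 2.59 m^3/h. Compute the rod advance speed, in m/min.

v ≈ 26.0 m/min

In regeneration the rod-end outflow joins the pump flow into the cap end, so the net volume the pump must supply per unit advance equals the rod cross-section area.
Rod cross-section A_rod = π/4 × (46.0 mm)² = 1662 mm^2
v = Q_pump / A_rod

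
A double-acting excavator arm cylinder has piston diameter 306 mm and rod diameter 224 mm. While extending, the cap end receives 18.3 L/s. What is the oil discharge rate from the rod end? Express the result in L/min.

Q_out ≈ 510 L/min

Cap-side area A_cap = π/4 × (306 mm)² = 73540 mm^2
Rod-side annular area A_ann = π/4 × (306² − 224²) = 34130 mm^2
Piston speed v = Q_in/A_cap; rod-end outflow Q_out = v × A_ann = Q_in × A_ann/A_cap.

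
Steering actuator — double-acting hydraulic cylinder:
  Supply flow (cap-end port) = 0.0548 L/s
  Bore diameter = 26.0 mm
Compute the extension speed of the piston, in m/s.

v ≈ 0.103 m/s

Cap-side area A_cap = π/4 × (26.0 mm)² = 530.9 mm^2
v = Q / A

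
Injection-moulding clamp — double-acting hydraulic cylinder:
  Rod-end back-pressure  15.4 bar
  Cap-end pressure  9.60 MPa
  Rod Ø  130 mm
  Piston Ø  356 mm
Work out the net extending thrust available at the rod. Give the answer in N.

F ≈ 8.23e5 N

Cap-side area A_cap = π/4 × (356 mm)² = 99540 mm^2
Rod-side annular area A_ann = π/4 × (356² − 130²) = 86260 mm^2
Net thrust = P_cap·A_cap − P_rod·A_ann = 9.556e5 N − 1.328e5 N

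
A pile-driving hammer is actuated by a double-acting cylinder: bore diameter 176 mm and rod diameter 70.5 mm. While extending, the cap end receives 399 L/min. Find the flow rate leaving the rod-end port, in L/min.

Q_out ≈ 335 L/min

Cap-side area A_cap = π/4 × (176 mm)² = 24330 mm^2
Rod-side annular area A_ann = π/4 × (176² − 70.5²) = 20420 mm^2
Piston speed v = Q_in/A_cap; rod-end outflow Q_out = v × A_ann = Q_in × A_ann/A_cap.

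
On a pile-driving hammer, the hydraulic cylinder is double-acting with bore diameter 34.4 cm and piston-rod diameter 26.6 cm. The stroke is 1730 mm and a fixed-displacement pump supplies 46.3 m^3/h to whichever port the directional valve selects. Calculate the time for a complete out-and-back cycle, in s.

t ≈ 17.5 s

Cap-side area A_cap = π/4 × (34.4 cm)² = 929.4 cm^2
Rod-side annular area A_ann = π/4 × (34.4² − 26.6²) = 373.7 cm^2
t_ext = A_cap·L/Q = 12.50 s
t_ret = A_ann·L/Q = 5.027 s
t_cycle = t_ext + t_ret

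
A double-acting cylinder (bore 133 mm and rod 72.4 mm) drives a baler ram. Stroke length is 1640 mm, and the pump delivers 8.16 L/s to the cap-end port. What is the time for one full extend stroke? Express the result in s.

t ≈ 2.79 s

Cap-side area A_cap = π/4 × (133 mm)² = 13890 mm^2
Swept volume V = A × L; t = V / Q = A·L / Q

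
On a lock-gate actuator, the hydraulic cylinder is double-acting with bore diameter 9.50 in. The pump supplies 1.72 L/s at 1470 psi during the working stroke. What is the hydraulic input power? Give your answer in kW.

Hydraulic power = P × Q

W ≈ 17.4 kW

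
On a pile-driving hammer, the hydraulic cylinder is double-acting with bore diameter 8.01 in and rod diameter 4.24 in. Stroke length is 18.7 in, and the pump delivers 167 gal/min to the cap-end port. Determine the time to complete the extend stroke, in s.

t ≈ 1.47 s

Cap-side area A_cap = π/4 × (8.01 in)² = 50.39 in^2
Swept volume V = A × L; t = V / Q = A·L / Q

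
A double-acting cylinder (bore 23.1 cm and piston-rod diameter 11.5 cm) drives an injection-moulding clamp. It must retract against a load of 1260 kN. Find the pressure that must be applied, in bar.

P ≈ 400 bar

Rod-side annular area A_ann = π/4 × (23.1² − 11.5²) = 315.2 cm^2
Retraction: pressure acts on the annular area.
P = F / A = 1260 kN / A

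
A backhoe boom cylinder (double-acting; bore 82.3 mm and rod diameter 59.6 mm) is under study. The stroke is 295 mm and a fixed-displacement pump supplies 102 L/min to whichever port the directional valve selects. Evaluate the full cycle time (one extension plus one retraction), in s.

t ≈ 1.36 s

Cap-side area A_cap = π/4 × (82.3 mm)² = 5320 mm^2
Rod-side annular area A_ann = π/4 × (82.3² − 59.6²) = 2530 mm^2
t_ext = A_cap·L/Q = 0.9231 s
t_ret = A_ann·L/Q = 0.4390 s
t_cycle = t_ext + t_ret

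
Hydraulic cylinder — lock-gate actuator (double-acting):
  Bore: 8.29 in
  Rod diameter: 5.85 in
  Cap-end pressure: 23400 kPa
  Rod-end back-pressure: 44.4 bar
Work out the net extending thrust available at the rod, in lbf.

Cap-side area A_cap = π/4 × (8.29 in)² = 53.98 in^2
Rod-side annular area A_ann = π/4 × (8.29² − 5.85²) = 27.10 in^2
Net thrust = P_cap·A_cap − P_rod·A_ann = 1.832e5 lbf − 17450 lbf

F ≈ 1.66e5 lbf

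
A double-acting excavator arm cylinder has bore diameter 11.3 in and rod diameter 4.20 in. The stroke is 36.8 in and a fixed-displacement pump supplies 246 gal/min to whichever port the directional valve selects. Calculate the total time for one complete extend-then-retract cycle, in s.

Cap-side area A_cap = π/4 × (11.3 in)² = 100.3 in^2
Rod-side annular area A_ann = π/4 × (11.3² − 4.20²) = 86.43 in^2
t_ext = A_cap·L/Q = 3.897 s
t_ret = A_ann·L/Q = 3.358 s
t_cycle = t_ext + t_ret

t ≈ 7.26 s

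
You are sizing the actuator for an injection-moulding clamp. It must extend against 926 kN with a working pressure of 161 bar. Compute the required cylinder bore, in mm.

Extension force acts on the full piston face: F = P × (π/4)D².
D = √(4F / (πP)) = √(4 × 926 kN / (π × 161 bar))

D ≈ 271 mm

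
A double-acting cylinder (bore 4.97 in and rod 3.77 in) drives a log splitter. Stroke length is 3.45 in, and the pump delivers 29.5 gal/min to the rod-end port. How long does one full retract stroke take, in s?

t ≈ 0.250 s

Rod-side annular area A_ann = π/4 × (4.97² − 3.77²) = 8.237 in^2
Swept volume V = A × L; t = V / Q = A·L / Q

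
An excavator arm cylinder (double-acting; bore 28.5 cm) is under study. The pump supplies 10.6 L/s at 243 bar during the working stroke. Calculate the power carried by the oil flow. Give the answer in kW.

W ≈ 258 kW

Hydraulic power = P × Q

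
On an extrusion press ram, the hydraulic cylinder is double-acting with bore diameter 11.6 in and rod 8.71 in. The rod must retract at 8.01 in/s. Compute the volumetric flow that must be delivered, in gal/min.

Q ≈ 95.9 gal/min

Rod-side annular area A_ann = π/4 × (11.6² − 8.71²) = 46.10 in^2
Q = A × v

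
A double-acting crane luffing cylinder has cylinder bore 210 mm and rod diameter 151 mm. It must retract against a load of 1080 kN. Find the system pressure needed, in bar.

P ≈ 646 bar

Rod-side annular area A_ann = π/4 × (210² − 151²) = 16730 mm^2
Retraction: pressure acts on the annular area.
P = F / A = 1080 kN / A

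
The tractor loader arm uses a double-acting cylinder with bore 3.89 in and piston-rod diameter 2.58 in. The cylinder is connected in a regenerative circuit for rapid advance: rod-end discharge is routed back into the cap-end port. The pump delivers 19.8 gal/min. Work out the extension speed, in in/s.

In regeneration the rod-end outflow joins the pump flow into the cap end, so the net volume the pump must supply per unit advance equals the rod cross-section area.
Rod cross-section A_rod = π/4 × (2.58 in)² = 5.228 in^2
v = Q_pump / A_rod

v ≈ 14.6 in/s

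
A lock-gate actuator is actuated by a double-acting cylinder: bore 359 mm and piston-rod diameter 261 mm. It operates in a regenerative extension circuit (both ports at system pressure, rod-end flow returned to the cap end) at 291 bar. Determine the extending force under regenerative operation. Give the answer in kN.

F ≈ 1560 kN

With equal pressure on both faces, forces on the annular region cancel; the net push is pressure × rod cross-section.
Rod cross-section A_rod = π/4 × (261 mm)² = 53500 mm^2
F = P × A_rod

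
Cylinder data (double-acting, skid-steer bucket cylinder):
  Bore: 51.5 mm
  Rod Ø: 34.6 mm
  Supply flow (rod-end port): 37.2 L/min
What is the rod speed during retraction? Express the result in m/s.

v ≈ 0.543 m/s

Rod-side annular area A_ann = π/4 × (51.5² − 34.6²) = 1143 mm^2
Flow into the rod-end port fills the annular volume.
v = Q / A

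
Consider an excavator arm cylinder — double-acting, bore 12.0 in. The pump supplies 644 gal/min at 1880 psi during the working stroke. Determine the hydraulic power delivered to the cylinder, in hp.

Hydraulic power = P × Q

W ≈ 706 hp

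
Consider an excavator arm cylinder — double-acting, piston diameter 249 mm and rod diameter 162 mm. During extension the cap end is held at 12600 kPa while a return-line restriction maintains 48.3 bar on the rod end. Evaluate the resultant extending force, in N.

Cap-side area A_cap = π/4 × (249 mm)² = 48700 mm^2
Rod-side annular area A_ann = π/4 × (249² − 162²) = 28080 mm^2
Net thrust = P_cap·A_cap − P_rod·A_ann = 6.136e5 N − 1.356e5 N

F ≈ 4.78e5 N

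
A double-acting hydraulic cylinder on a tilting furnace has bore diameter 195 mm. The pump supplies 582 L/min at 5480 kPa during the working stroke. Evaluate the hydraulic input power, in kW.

Hydraulic power = P × Q

W ≈ 53.2 kW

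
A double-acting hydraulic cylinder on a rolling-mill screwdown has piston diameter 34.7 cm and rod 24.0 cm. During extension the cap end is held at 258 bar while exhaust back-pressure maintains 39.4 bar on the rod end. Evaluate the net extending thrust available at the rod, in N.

Cap-side area A_cap = π/4 × (34.7 cm)² = 945.7 cm^2
Rod-side annular area A_ann = π/4 × (34.7² − 24.0²) = 493.3 cm^2
Net thrust = P_cap·A_cap − P_rod·A_ann = 2.440e6 N − 1.944e5 N

F ≈ 2.25e6 N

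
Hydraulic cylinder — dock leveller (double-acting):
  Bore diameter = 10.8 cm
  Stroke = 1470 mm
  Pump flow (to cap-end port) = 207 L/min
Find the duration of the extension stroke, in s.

t ≈ 3.90 s

Cap-side area A_cap = π/4 × (10.8 cm)² = 91.61 cm^2
Swept volume V = A × L; t = V / Q = A·L / Q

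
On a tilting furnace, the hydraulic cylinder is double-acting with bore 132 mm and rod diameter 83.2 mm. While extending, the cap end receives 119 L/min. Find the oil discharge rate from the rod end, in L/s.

Q_out ≈ 1.20 L/s

Cap-side area A_cap = π/4 × (132 mm)² = 13680 mm^2
Rod-side annular area A_ann = π/4 × (132² − 83.2²) = 8248 mm^2
Piston speed v = Q_in/A_cap; rod-end outflow Q_out = v × A_ann = Q_in × A_ann/A_cap.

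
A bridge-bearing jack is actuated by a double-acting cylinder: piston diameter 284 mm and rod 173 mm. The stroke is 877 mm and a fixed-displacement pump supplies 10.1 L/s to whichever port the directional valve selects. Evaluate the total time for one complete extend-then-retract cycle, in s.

Cap-side area A_cap = π/4 × (284 mm)² = 63350 mm^2
Rod-side annular area A_ann = π/4 × (284² − 173²) = 39840 mm^2
t_ext = A_cap·L/Q = 5.501 s
t_ret = A_ann·L/Q = 3.459 s
t_cycle = t_ext + t_ret

t ≈ 8.96 s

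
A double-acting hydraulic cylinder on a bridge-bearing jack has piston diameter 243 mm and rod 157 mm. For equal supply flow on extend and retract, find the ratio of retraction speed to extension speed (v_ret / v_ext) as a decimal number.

Cap-side area A_cap = π/4 × (243 mm)² = 46380 mm^2
Rod-side annular area A_ann = π/4 × (243² − 157²) = 27020 mm^2
For equal Q, v ∝ 1/A, so v_ret/v_ext = A_cap/A_ann.

v_ret/v_ext ≈ 1.72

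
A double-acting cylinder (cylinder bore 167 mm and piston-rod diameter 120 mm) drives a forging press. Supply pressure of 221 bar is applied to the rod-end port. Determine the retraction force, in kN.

F ≈ 234 kN

Rod-side annular area A_ann = π/4 × (167² − 120²) = 10590 mm^2
On retraction the pressure acts on the annular area (bore minus rod).
F = P × A_ann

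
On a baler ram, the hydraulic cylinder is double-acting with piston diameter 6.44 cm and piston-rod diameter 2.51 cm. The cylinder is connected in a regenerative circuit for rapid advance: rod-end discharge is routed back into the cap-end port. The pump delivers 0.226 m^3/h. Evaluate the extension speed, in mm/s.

v ≈ 127 mm/s

In regeneration the rod-end outflow joins the pump flow into the cap end, so the net volume the pump must supply per unit advance equals the rod cross-section area.
Rod cross-section A_rod = π/4 × (2.51 cm)² = 4.948 cm^2
v = Q_pump / A_rod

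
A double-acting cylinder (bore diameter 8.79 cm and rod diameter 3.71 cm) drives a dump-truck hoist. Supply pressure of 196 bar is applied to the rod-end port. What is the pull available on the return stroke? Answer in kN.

F ≈ 97.8 kN

Rod-side annular area A_ann = π/4 × (8.79² − 3.71²) = 49.87 cm^2
On retraction the pressure acts on the annular area (bore minus rod).
F = P × A_ann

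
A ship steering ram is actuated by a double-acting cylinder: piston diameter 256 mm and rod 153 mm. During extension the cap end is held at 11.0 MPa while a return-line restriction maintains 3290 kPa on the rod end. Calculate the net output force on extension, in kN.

F ≈ 457 kN

Cap-side area A_cap = π/4 × (256 mm)² = 51470 mm^2
Rod-side annular area A_ann = π/4 × (256² − 153²) = 33090 mm^2
Net thrust = P_cap·A_cap − P_rod·A_ann = 566.2 kN − 108.9 kN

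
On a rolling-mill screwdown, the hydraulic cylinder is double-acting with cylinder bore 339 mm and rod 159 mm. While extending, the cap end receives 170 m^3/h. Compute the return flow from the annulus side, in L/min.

Q_out ≈ 2210 L/min

Cap-side area A_cap = π/4 × (339 mm)² = 90260 mm^2
Rod-side annular area A_ann = π/4 × (339² − 159²) = 70400 mm^2
Piston speed v = Q_in/A_cap; rod-end outflow Q_out = v × A_ann = Q_in × A_ann/A_cap.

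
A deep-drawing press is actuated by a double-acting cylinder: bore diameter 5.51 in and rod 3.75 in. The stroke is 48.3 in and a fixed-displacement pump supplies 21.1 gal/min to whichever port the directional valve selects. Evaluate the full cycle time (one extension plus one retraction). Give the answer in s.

Cap-side area A_cap = π/4 × (5.51 in)² = 23.84 in^2
Rod-side annular area A_ann = π/4 × (5.51² − 3.75²) = 12.80 in^2
t_ext = A_cap·L/Q = 14.18 s
t_ret = A_ann·L/Q = 7.611 s
t_cycle = t_ext + t_ret

t ≈ 21.8 s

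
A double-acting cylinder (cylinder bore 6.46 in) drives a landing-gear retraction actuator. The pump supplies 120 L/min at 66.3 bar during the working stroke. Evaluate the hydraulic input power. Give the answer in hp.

Hydraulic power = P × Q

W ≈ 17.8 hp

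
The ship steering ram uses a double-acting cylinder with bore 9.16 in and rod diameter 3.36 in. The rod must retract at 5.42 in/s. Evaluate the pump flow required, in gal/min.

Rod-side annular area A_ann = π/4 × (9.16² − 3.36²) = 57.03 in^2
Q = A × v

Q ≈ 80.3 gal/min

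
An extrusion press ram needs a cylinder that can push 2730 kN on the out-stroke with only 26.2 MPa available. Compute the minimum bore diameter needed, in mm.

D ≈ 364 mm

Extension force acts on the full piston face: F = P × (π/4)D².
D = √(4F / (πP)) = √(4 × 2730 kN / (π × 26.2 MPa))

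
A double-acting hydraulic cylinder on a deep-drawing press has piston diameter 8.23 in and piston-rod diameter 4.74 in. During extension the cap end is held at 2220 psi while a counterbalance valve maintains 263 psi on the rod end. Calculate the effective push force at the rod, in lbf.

F ≈ 1.09e5 lbf

Cap-side area A_cap = π/4 × (8.23 in)² = 53.20 in^2
Rod-side annular area A_ann = π/4 × (8.23² − 4.74²) = 35.55 in^2
Net thrust = P_cap·A_cap − P_rod·A_ann = 1.181e5 lbf − 9350 lbf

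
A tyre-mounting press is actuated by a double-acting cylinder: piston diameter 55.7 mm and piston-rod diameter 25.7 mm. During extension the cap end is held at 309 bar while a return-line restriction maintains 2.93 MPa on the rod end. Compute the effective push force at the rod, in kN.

F ≈ 69.7 kN

Cap-side area A_cap = π/4 × (55.7 mm)² = 2437 mm^2
Rod-side annular area A_ann = π/4 × (55.7² − 25.7²) = 1918 mm^2
Net thrust = P_cap·A_cap − P_rod·A_ann = 75.29 kN − 5.620 kN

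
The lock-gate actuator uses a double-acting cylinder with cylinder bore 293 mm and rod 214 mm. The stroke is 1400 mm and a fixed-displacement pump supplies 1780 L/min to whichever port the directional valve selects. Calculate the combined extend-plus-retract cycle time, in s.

t ≈ 4.67 s

Cap-side area A_cap = π/4 × (293 mm)² = 67430 mm^2
Rod-side annular area A_ann = π/4 × (293² − 214²) = 31460 mm^2
t_ext = A_cap·L/Q = 3.182 s
t_ret = A_ann·L/Q = 1.485 s
t_cycle = t_ext + t_ret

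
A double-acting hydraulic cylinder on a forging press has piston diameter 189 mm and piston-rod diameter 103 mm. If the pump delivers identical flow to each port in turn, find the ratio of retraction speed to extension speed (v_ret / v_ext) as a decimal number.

v_ret/v_ext ≈ 1.42

Cap-side area A_cap = π/4 × (189 mm)² = 28060 mm^2
Rod-side annular area A_ann = π/4 × (189² − 103²) = 19720 mm^2
For equal Q, v ∝ 1/A, so v_ret/v_ext = A_cap/A_ann.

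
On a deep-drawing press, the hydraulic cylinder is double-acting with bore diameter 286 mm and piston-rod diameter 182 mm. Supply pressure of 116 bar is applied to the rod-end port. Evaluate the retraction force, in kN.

Rod-side annular area A_ann = π/4 × (286² − 182²) = 38230 mm^2
On retraction the pressure acts on the annular area (bore minus rod).
F = P × A_ann

F ≈ 443 kN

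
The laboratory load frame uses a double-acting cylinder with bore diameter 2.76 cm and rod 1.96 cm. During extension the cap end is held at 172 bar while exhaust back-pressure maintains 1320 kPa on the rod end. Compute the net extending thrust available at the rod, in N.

F ≈ 9900 N

Cap-side area A_cap = π/4 × (2.76 cm)² = 5.983 cm^2
Rod-side annular area A_ann = π/4 × (2.76² − 1.96²) = 2.966 cm^2
Net thrust = P_cap·A_cap − P_rod·A_ann = 10290 N − 391.5 N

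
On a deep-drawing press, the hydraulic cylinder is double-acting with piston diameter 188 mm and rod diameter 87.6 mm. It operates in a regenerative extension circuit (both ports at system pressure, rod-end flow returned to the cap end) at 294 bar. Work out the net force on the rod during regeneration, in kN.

With equal pressure on both faces, forces on the annular region cancel; the net push is pressure × rod cross-section.
Rod cross-section A_rod = π/4 × (87.6 mm)² = 6027 mm^2
F = P × A_rod

F ≈ 177 kN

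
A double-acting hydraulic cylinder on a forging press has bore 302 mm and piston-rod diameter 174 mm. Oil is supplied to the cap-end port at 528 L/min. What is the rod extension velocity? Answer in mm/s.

v ≈ 123 mm/s

Cap-side area A_cap = π/4 × (302 mm)² = 71630 mm^2
v = Q / A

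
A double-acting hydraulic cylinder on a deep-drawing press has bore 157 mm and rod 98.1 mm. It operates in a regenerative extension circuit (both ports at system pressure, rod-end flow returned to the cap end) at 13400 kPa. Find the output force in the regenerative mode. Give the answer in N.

With equal pressure on both faces, forces on the annular region cancel; the net push is pressure × rod cross-section.
Rod cross-section A_rod = π/4 × (98.1 mm)² = 7558 mm^2
F = P × A_rod

F ≈ 1.01e5 N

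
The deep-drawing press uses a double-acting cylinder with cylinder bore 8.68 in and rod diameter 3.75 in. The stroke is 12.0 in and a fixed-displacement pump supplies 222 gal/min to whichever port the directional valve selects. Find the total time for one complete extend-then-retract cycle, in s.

t ≈ 1.51 s

Cap-side area A_cap = π/4 × (8.68 in)² = 59.17 in^2
Rod-side annular area A_ann = π/4 × (8.68² − 3.75²) = 48.13 in^2
t_ext = A_cap·L/Q = 0.8308 s
t_ret = A_ann·L/Q = 0.6757 s
t_cycle = t_ext + t_ret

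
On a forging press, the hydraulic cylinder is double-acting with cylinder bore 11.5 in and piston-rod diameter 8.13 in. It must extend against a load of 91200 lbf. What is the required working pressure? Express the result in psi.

Cap-side area A_cap = π/4 × (11.5 in)² = 103.9 in^2
P = F / A = 91200 lbf / A

P ≈ 878 psi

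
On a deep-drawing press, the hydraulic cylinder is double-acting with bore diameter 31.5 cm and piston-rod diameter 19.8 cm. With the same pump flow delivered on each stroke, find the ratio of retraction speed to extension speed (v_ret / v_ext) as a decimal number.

v_ret/v_ext ≈ 1.65

Cap-side area A_cap = π/4 × (31.5 cm)² = 779.3 cm^2
Rod-side annular area A_ann = π/4 × (31.5² − 19.8²) = 471.4 cm^2
For equal Q, v ∝ 1/A, so v_ret/v_ext = A_cap/A_ann.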